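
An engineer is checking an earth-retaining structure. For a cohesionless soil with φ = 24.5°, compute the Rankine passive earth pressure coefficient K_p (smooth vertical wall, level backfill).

K_p = (1 + sin φ)/(1 − sin φ) = tan²(45° + 24.5°/2) = 2.417.

2.42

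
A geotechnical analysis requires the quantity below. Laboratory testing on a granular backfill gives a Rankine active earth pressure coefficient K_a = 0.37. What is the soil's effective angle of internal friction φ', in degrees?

K_a = tan²(45° − φ/2) ⇒ 45° − φ/2 = arctan(√0.37) = 31.31°.
φ = 2(45° − 31.31°) = 27.38°.

27.4°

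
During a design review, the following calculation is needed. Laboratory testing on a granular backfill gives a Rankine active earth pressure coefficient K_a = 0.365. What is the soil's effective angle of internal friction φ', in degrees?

27.7°

K_a = tan²(45° − φ/2) ⇒ 45° − φ/2 = arctan(√0.365) = 31.14°.
φ = 2(45° − 31.14°) = 27.72°.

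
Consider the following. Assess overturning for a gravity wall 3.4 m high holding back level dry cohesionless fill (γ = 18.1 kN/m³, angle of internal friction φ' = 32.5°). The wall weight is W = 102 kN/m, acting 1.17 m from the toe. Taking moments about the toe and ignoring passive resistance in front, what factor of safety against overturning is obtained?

K_a = tan²(45° − 32.5°/2) = 0.3010.
P_a = ½K_aγH² = 0.5×0.3010×18.1×3.4² = 31.49 kN/m, acting at H/3 = 1.133 m above the base.
Overturning moment M_o = P_a × H/3 = 31.49 × 1.133 = 35.69.
Resisting moment M_r = W × 1.17 = 102 × 1.17 = 119.3.
FS_overturning = M_r/M_o = 119.3/35.69 = 3.344.

3.34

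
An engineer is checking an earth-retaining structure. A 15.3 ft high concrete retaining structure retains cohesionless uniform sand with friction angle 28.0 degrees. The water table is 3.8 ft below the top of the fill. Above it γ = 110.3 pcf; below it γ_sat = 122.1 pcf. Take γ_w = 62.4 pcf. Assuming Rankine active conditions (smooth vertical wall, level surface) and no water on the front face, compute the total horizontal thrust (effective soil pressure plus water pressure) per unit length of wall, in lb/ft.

K_a = tan²(45° − φ/2) = 0.3610.
γ' = 122.1 − 62.4 = 59.70 pcf. Depth below WT = 11.5 ft.
σ'_h at WT = K_a γ d_w = 151.3 psf; at base = 151.3 + K_a γ' × 11.5 = 399.2 psf.
P₁ (0–3.8 ft) = ½×151.3×3.8 = 287.5. P₂ (3.8–15.3 ft) = ½(151.3+399.2)×11.5 = 3165.
P_w = ½ γ_w h₂² = 0.5×62.4×11.5² = 4126. Total = 287.5+3165+4126 = 7579 lb/ft.

7580 lb/ft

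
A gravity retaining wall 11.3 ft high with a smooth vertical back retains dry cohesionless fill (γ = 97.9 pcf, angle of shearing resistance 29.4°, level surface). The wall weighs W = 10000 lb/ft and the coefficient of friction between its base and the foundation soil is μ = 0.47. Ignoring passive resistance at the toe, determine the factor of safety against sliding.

K_a = tan²(45° − 29.4°/2) = 0.3415.
P_a = ½K_aγH² = 0.5×0.3415×97.9×11.3² = 2134 lb/ft, acting at H/3 = 3.767 ft above the base.
FS_sliding = μW / P_a = 0.47×10000 / 2134 = 2.202.

2.20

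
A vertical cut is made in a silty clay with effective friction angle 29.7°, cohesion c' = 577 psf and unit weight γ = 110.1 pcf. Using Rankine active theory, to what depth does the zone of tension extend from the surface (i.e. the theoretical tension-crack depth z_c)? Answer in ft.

K_a = tan²(45° − 29.7°/2) = 0.3374; √K_a = 0.5808.
The active pressure is zero where K_a γ z = 2c√K_a, so z_c = 2c/(γ√K_a) = 2×577/(110.1×0.5808) = 18.05 ft.

18.0 ft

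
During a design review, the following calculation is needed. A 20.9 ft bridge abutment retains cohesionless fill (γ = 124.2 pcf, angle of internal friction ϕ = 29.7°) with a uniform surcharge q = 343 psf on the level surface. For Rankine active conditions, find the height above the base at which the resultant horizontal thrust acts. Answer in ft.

K_a = 0.3374.
Triangular part P₁ = ½K_aγH² = 9152 at H/3 = 6.967 ft; rectangular part P₂ = K_a q H = 2419 at H/2 = 10.45 ft.
ȳ = (P₁·6.967 + P₂·10.45)/(P₁+P₂) = 7.695 ft.

7.69 ft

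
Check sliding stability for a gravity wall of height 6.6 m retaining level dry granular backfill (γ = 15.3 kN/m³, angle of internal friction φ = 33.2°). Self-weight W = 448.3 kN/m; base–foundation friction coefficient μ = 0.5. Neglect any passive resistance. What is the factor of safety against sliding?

2.30

K_a = tan²(45° − 33.2°/2) = 0.2924.
P_a = ½K_aγH² = 0.5×0.2924×15.3×6.6² = 97.42 kN/m, acting at H/3 = 2.200 m above the base.
FS_sliding = μW / P_a = 0.5×448.3 / 97.42 = 2.301.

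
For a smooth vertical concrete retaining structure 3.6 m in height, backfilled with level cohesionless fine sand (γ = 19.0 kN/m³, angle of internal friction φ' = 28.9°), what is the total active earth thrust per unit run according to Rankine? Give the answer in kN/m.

K_a = tan²(45° − φ/2) = 0.3484.
P_a = ½ K_a γ H² = 0.5 × 0.3484 × 19.0 × 3.6² = 42.89 kN/m.

42.9 kN/m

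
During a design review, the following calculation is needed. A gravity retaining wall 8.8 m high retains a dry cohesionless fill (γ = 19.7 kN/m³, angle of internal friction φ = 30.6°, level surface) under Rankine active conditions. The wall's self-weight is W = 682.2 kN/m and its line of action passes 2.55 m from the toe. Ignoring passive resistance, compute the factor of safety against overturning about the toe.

2.39

K_a = tan²(45° − 30.6°/2) = 0.3253.
P_a = ½K_aγH² = 0.5×0.3253×19.7×8.8² = 248.2 kN/m, acting at H/3 = 2.933 m above the base.
Overturning moment M_o = P_a × H/3 = 248.2 × 2.933 = 728.0.
Resisting moment M_r = W × 2.55 = 682.2 × 2.55 = 1740.
FS_overturning = M_r/M_o = 1740/728.0 = 2.390.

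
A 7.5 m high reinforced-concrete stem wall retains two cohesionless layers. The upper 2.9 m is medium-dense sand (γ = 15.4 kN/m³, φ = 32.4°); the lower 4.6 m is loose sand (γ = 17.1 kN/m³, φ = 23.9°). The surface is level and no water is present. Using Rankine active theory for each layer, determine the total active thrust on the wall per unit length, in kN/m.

K_a1 = tan²(45°−32.4°/2) = 0.3022; K_a2 = tan²(45°−23.9°/2) = 0.4233.
Layer 1: σ at base = K_a1 γ₁ h₁ = 13.50 kPa; P₁ = ½×13.50×2.9 = 19.57.
Layer 2: σ_v at top = γ₁h₁ = 44.66; σ_h top = K_a2×44.66 = 18.91; σ_h base = K_a2×(44.66+17.1×4.6) = 52.21.
P₂ = ½(18.91+52.21)×4.6 = 163.6. Total P_a = 19.57+163.6 = 183.1 kN/m.

183 kN/m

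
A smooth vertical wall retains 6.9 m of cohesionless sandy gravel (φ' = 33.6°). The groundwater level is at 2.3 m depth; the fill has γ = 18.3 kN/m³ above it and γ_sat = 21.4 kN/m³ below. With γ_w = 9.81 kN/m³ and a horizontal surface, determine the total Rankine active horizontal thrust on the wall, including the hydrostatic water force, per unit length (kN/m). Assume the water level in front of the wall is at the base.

K_a = tan²(45° − φ/2) = 0.2875.
γ' = 21.4 − 9.81 = 11.59 kN/m³. Depth below WT = 4.6 m.
σ'_h at WT = K_a γ d_w = 12.10 kPa; at base = 12.10 + K_a γ' × 4.6 = 27.43 kPa.
P₁ (0–2.3 m) = ½×12.10×2.3 = 13.92. P₂ (2.3–6.9 m) = ½(12.10+27.43)×4.6 = 90.92.
P_w = ½ γ_w h₂² = 0.5×9.81×4.6² = 103.8. Total = 13.92+90.92+103.8 = 208.6 kN/m.

209 kN/m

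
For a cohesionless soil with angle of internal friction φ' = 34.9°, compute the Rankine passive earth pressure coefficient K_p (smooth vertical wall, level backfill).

K_p = (1 + sin φ)/(1 − sin φ) = tan²(45° + 34.9°/2) = 3.674.

3.67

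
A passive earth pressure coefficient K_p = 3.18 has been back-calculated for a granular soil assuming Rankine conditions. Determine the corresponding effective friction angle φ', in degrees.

31.4°

K_p = (1+sin φ)/(1−sin φ) ⇒ sin φ = (K_p − 1)/(K_p + 1) = 0.5215.
φ = arcsin(0.5215) = 31.44°.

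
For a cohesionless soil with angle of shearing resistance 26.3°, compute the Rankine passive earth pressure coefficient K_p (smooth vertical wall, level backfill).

K_p = (1 + sin φ)/(1 − sin φ) = tan²(45° + 26.3°/2) = 2.591.

2.59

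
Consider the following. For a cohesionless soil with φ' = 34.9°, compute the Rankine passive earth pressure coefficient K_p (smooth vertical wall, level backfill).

3.67

K_p = (1 + sin φ)/(1 − sin φ) = tan²(45° + 34.9°/2) = 3.674.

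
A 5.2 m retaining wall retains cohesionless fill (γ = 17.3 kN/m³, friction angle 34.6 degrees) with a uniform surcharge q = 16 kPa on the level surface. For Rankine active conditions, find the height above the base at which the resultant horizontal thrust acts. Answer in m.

1.96 m

K_a = 0.2756.
Triangular part P₁ = ½K_aγH² = 64.47 at H/3 = 1.733 m; rectangular part P₂ = K_a q H = 22.93 at H/2 = 2.600 m.
ȳ = (P₁·1.733 + P₂·2.600)/(P₁+P₂) = 1.961 m.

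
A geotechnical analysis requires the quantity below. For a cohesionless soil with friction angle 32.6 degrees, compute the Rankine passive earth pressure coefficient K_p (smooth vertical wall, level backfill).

3.34

K_p = (1 + sin φ)/(1 − sin φ) = tan²(45° + 32.6°/2) = 3.336.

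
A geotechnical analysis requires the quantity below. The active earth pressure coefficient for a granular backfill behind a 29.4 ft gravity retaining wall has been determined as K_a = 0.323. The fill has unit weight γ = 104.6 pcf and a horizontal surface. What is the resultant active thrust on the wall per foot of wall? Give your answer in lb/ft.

14600 lb/ft

P = ½ K_a γ H² = 0.5 × 0.323 × 104.6 × 29.4² = 14600 lb/ft.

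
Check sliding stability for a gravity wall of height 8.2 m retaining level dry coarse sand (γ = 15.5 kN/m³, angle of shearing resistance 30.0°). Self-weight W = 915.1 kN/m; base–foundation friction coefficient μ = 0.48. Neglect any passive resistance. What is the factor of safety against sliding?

2.53

K_a = tan²(45° − 30.0°/2) = 0.3333.
P_a = ½K_aγH² = 0.5×0.3333×15.5×8.2² = 173.7 kN/m, acting at H/3 = 2.733 m above the base.
FS_sliding = μW / P_a = 0.48×915.1 / 173.7 = 2.529.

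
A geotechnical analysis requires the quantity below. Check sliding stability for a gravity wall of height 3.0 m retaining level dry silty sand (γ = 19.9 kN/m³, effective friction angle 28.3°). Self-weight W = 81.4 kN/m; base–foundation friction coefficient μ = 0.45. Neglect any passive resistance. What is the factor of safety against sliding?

K_a = tan²(45° − 28.3°/2) = 0.3568.
P_a = ½K_aγH² = 0.5×0.3568×19.9×3.0² = 31.95 kN/m, acting at H/3 = 1.000 m above the base.
FS_sliding = μW / P_a = 0.45×81.4 / 31.95 = 1.147.

1.15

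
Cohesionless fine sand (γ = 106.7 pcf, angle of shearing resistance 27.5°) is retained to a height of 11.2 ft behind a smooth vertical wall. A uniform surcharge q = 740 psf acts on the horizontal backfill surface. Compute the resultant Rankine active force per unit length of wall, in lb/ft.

5520 lb/ft

K_a = tan²(45° − φ/2) = 0.3682.
Soil triangle: ½ K_a γ H² = 0.5×0.3682×106.7×11.2² = 2464 lb/ft.
Surcharge rectangle: K_a q H = 0.3682×740×11.2 = 3052 lb/ft.
Total = 2464 + 3052 = 5516 lb/ft.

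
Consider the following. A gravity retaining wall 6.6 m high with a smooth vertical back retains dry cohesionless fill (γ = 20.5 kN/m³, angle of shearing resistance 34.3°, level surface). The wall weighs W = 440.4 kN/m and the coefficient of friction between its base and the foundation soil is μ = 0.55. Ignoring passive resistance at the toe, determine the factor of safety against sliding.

K_a = tan²(45° − 34.3°/2) = 0.2792.
P_a = ½K_aγH² = 0.5×0.2792×20.5×6.6² = 124.6 kN/m, acting at H/3 = 2.200 m above the base.
FS_sliding = μW / P_a = 0.55×440.4 / 124.6 = 1.943.

1.94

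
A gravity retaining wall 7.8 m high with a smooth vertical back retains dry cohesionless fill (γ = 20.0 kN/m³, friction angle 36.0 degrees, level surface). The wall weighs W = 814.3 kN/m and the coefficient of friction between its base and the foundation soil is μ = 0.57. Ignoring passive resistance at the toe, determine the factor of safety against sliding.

K_a = tan²(45° − 36.0°/2) = 0.2596.
P_a = ½K_aγH² = 0.5×0.2596×20.0×7.8² = 158.0 kN/m, acting at H/3 = 2.600 m above the base.
FS_sliding = μW / P_a = 0.57×814.3 / 158.0 = 2.939.

2.94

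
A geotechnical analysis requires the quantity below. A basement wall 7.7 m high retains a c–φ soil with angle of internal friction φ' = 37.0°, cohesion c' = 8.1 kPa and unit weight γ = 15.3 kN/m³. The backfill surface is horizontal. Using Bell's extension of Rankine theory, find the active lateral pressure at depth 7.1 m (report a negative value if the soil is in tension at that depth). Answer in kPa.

K_a = (1 − sin φ)/(1 + sin φ) = 0.2486.
σ_a = K_a γ z − 2c√K_a = 0.2486×15.3×7.1 − 2×8.1×0.4986 = 18.93 kPa.

18.9 kPa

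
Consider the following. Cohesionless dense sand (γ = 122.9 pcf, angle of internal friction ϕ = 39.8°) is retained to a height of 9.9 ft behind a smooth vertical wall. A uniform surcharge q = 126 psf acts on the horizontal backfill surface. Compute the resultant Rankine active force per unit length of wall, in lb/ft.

K_a = tan²(45° − φ/2) = 0.2194.
Soil triangle: ½ K_a γ H² = 0.5×0.2194×122.9×9.9² = 1322 lb/ft.
Surcharge rectangle: K_a q H = 0.2194×126×9.9 = 273.7 lb/ft.
Total = 1322 + 273.7 = 1595 lb/ft.

1600 lb/ft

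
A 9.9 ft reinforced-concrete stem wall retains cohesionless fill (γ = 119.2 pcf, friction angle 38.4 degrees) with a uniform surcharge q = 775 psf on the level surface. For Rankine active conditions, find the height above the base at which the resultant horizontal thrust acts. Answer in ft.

4.24 ft

K_a = 0.2337.
Triangular part P₁ = ½K_aγH² = 1365 at H/3 = 3.300 ft; rectangular part P₂ = K_a q H = 1793 at H/2 = 4.950 ft.
ȳ = (P₁·3.300 + P₂·4.950)/(P₁+P₂) = 4.237 ft.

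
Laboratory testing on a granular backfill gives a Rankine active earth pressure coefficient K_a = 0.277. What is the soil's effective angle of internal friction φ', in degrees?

34.5°

K_a = tan²(45° − φ/2) ⇒ 45° − φ/2 = arctan(√0.277) = 27.76°.
φ = 2(45° − 27.76°) = 34.48°.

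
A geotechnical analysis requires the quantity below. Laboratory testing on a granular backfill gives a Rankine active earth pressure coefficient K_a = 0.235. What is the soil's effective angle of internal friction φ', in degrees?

K_a = tan²(45° − φ/2) ⇒ 45° − φ/2 = arctan(√0.235) = 25.86°.
φ = 2(45° − 25.86°) = 38.27°.

38.3°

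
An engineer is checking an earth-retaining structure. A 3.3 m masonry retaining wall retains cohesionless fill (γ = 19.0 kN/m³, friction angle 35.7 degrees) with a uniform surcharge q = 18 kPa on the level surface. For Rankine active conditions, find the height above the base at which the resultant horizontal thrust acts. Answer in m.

1.30 m

K_a = 0.2630.
Triangular part P₁ = ½K_aγH² = 27.21 at H/3 = 1.100 m; rectangular part P₂ = K_a q H = 15.62 at H/2 = 1.650 m.
ȳ = (P₁·1.100 + P₂·1.650)/(P₁+P₂) = 1.301 m.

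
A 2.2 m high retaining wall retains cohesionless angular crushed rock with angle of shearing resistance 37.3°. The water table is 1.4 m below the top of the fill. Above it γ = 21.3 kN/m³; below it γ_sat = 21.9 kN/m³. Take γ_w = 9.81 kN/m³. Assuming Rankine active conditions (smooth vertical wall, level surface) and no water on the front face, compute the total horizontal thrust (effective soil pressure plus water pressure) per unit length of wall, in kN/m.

K_a = tan²(45° − φ/2) = 0.2453.
γ' = 21.9 − 9.81 = 12.09 kN/m³. Depth below WT = 0.8 m.
σ'_h at WT = K_a γ d_w = 7.316 kPa; at base = 7.316 + K_a γ' × 0.8 = 9.689 kPa.
P₁ (0–1.4 m) = ½×7.316×1.4 = 5.121. P₂ (1.4–2.2 m) = ½(7.316+9.689)×0.8 = 6.802.
P_w = ½ γ_w h₂² = 0.5×9.81×0.8² = 3.139. Total = 5.121+6.802+3.139 = 15.06 kN/m.

15.1 kN/m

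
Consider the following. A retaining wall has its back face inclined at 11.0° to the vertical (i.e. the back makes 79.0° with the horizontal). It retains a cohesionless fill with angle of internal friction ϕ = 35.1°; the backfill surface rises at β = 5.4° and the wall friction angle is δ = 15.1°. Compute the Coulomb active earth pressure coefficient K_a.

0.353

K_a = sin²(α+φ) / [sin²α · sin(α−δ) · (1 + √{sin(φ+δ)sin(φ−β) / (sin(α−δ)sin(α+β))})²].
With α = 79.0°, φ = 35.1°, δ = 15.1°, β = 5.4°: K_a = 0.3526.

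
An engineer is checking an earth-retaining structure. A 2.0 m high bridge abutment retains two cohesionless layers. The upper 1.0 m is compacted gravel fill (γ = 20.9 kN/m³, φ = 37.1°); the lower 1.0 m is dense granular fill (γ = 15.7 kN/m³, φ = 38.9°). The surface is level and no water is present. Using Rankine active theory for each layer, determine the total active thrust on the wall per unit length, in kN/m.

K_a1 = tan²(45°−37.1°/2) = 0.2475; K_a2 = tan²(45°−38.9°/2) = 0.2285.
Layer 1: σ at base = K_a1 γ₁ h₁ = 5.173 kPa; P₁ = ½×5.173×1.0 = 2.586.
Layer 2: σ_v at top = γ₁h₁ = 20.90; σ_h top = K_a2×20.90 = 4.776; σ_h base = K_a2×(20.90+15.7×1.0) = 8.364.
P₂ = ½(4.776+8.364)×1.0 = 6.570. Total P_a = 2.586+6.570 = 9.157 kN/m.

9.16 kN/m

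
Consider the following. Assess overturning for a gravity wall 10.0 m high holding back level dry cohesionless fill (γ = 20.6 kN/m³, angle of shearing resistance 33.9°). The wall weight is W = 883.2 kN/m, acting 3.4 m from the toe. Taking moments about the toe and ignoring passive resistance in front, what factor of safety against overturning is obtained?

3.08

K_a = tan²(45° − 33.9°/2) = 0.2839.
P_a = ½K_aγH² = 0.5×0.2839×20.6×10.0² = 292.4 kN/m, acting at H/3 = 3.333 m above the base.
Overturning moment M_o = P_a × H/3 = 292.4 × 3.333 = 974.7.
Resisting moment M_r = W × 3.4 = 883.2 × 3.4 = 3003.
FS_overturning = M_r/M_o = 3003/974.7 = 3.081.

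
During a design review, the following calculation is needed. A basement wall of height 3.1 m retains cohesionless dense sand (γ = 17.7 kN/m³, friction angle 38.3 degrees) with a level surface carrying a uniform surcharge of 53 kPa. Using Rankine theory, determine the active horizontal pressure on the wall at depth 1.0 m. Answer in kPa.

K_a = (1 − sin φ)/(1 + sin φ) = 0.2347.
σ_v = γz + q = 17.7 × 1.0 + 53 = 70.70 kPa.
σ_h = K_a σ_v = 0.2347 × 70.70 = 16.60 kPa.

16.6 kPa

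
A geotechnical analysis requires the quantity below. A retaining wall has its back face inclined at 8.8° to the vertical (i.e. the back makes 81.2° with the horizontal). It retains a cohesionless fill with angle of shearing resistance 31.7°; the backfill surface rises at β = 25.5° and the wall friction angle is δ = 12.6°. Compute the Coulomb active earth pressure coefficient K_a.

0.560

K_a = sin²(α+φ) / [sin²α · sin(α−δ) · (1 + √{sin(φ+δ)sin(φ−β) / (sin(α−δ)sin(α+β))})²].
With α = 81.2°, φ = 31.7°, δ = 12.6°, β = 25.5°: K_a = 0.5601.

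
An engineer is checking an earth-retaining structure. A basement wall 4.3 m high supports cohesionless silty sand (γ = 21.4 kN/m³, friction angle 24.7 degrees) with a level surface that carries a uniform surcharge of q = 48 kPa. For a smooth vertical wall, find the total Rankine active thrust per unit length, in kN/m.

166 kN/m

K_a = tan²(45° − φ/2) = 0.4106.
Soil triangle: ½ K_a γ H² = 0.5×0.4106×21.4×4.3² = 81.23 kN/m.
Surcharge rectangle: K_a q H = 0.4106×48×4.3 = 84.74 kN/m.
Total = 81.23 + 84.74 = 166.0 kN/m.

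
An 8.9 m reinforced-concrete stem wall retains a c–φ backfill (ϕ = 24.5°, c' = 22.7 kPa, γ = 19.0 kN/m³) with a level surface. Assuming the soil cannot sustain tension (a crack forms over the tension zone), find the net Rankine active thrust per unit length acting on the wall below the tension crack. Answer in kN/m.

106 kN/m

K_a = 0.4137; √K_a = 0.6432.
Tension-crack depth z_c = 2c/(γ√K_a) = 2×22.7/(19.0×0.6432) = 3.715 m.
σ_a at base = K_a γ H − 2c√K_a = 0.4137×19.0×8.9 − 2×22.7×0.6432 = 40.76 kPa.
P_a = ½ × 40.76 × (H − z_c) = 0.5×40.76×5.185 = 105.7 kN/m.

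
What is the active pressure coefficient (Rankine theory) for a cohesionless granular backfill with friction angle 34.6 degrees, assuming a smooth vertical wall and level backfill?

0.276

K_a = tan²(45° − φ/2) = tan²(27.70°) = 0.2756.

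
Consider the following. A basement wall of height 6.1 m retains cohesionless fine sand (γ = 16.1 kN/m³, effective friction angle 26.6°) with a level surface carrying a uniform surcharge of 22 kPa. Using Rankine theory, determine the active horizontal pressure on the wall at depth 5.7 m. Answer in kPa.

43.4 kPa

K_a = (1 − sin φ)/(1 + sin φ) = 0.3814.
σ_v = γz + q = 16.1 × 5.7 + 22 = 113.8 kPa.
σ_h = K_a σ_v = 0.3814 × 113.8 = 43.40 kPa.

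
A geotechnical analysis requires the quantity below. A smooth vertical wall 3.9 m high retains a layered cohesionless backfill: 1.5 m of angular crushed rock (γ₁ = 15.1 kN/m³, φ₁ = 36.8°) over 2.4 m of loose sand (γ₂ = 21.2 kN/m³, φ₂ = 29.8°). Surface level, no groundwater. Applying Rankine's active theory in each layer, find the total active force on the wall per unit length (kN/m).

43.0 kN/m

K_a1 = tan²(45°−36.8°/2) = 0.2508; K_a2 = tan²(45°−29.8°/2) = 0.3360.
Layer 1: σ at base = K_a1 γ₁ h₁ = 5.680 kPa; P₁ = ½×5.680×1.5 = 4.260.
Layer 2: σ_v at top = γ₁h₁ = 22.65; σ_h top = K_a2×22.65 = 7.611; σ_h base = K_a2×(22.65+21.2×2.4) = 24.71.
P₂ = ½(7.611+24.71)×2.4 = 38.78. Total P_a = 4.260+38.78 = 43.04 kN/m.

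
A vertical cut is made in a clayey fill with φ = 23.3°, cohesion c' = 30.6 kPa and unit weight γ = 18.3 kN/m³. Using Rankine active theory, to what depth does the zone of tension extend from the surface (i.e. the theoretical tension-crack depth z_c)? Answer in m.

5.08 m

K_a = tan²(45° − 23.3°/2) = 0.4331; √K_a = 0.6581.
The active pressure is zero where K_a γ z = 2c√K_a, so z_c = 2c/(γ√K_a) = 2×30.6/(18.3×0.6581) = 5.081 m.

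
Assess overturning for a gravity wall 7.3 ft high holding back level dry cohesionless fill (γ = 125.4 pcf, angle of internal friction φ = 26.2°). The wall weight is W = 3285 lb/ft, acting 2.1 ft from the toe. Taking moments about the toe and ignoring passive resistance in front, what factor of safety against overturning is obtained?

2.19

K_a = tan²(45° − 26.2°/2) = 0.3874.
P_a = ½K_aγH² = 0.5×0.3874×125.4×7.3² = 1295 lb/ft, acting at H/3 = 2.433 ft above the base.
Overturning moment M_o = P_a × H/3 = 1295 × 2.433 = 3150.
Resisting moment M_r = W × 2.1 = 3285 × 2.1 = 6898.
FS_overturning = M_r/M_o = 6898/3150 = 2.190.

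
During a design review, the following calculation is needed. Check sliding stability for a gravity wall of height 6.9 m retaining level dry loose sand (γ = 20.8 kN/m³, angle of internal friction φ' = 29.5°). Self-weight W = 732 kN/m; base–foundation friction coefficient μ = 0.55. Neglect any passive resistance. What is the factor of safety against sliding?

2.39

K_a = tan²(45° − 29.5°/2) = 0.3401.
P_a = ½K_aγH² = 0.5×0.3401×20.8×6.9² = 168.4 kN/m, acting at H/3 = 2.300 m above the base.
FS_sliding = μW / P_a = 0.55×732 / 168.4 = 2.391.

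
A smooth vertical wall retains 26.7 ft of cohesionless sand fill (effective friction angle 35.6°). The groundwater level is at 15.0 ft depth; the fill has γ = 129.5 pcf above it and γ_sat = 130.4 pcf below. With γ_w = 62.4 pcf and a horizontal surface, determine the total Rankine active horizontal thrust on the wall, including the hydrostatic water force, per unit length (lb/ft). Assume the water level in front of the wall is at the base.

15400 lb/ft

K_a = tan²(45° − φ/2) = 0.2641.
γ' = 130.4 − 62.4 = 68.00 pcf. Depth below WT = 11.7 ft.
σ'_h at WT = K_a γ d_w = 513.1 psf; at base = 513.1 + K_a γ' × 11.7 = 723.2 psf.
P₁ (0–15.0 ft) = ½×513.1×15.0 = 3848. P₂ (15.0–26.7 ft) = ½(513.1+723.2)×11.7 = 7232.
P_w = ½ γ_w h₂² = 0.5×62.4×11.7² = 4271. Total = 3848+7232+4271 = 15350 lb/ft.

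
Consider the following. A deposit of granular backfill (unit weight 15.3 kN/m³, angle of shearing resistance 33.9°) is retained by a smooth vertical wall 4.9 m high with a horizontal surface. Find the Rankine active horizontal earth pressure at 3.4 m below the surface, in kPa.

K_a = (1 − sin φ)/(1 + sin φ) = 0.2839.
σ_h = K_a γ z = 0.2839 × 15.3 × 3.4 = 14.77 kPa.

14.8 kPa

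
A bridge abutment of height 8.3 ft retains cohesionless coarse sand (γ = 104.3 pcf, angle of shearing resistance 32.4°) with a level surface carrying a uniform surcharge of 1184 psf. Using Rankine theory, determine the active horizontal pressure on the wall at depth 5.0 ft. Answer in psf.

K_a = (1 − sin φ)/(1 + sin φ) = 0.3022.
σ_v = γz + q = 104.3 × 5.0 + 1184 = 1706 psf.
σ_h = K_a σ_v = 0.3022 × 1706 = 515.5 psf.

515 psf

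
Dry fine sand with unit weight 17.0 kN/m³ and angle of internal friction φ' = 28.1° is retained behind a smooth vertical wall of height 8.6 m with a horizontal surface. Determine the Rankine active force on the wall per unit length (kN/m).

K_a = tan²(45° − φ/2) = 0.3596.
P_a = ½ K_a γ H² = 0.5 × 0.3596 × 17.0 × 8.6² = 226.1 kN/m.

226 kN/m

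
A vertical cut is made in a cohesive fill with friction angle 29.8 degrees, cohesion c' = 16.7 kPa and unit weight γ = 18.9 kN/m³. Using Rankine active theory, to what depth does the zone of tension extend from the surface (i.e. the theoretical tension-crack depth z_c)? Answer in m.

K_a = tan²(45° − 29.8°/2) = 0.3360; √K_a = 0.5797.
The active pressure is zero where K_a γ z = 2c√K_a, so z_c = 2c/(γ√K_a) = 2×16.7/(18.9×0.5797) = 3.049 m.

3.05 m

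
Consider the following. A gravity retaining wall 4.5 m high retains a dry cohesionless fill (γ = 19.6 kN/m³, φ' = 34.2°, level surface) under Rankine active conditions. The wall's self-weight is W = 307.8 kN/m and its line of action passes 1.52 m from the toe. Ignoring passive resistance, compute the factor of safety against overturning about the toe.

K_a = tan²(45° − 34.2°/2) = 0.2803.
P_a = ½K_aγH² = 0.5×0.2803×19.6×4.5² = 55.63 kN/m, acting at H/3 = 1.500 m above the base.
Overturning moment M_o = P_a × H/3 = 55.63 × 1.500 = 83.45.
Resisting moment M_r = W × 1.52 = 307.8 × 1.52 = 467.9.
FS_overturning = M_r/M_o = 467.9/83.45 = 5.606.

5.61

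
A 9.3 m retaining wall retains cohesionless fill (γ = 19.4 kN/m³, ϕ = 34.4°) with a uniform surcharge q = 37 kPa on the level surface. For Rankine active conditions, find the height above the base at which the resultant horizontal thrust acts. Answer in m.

3.55 m

K_a = 0.2780.
Triangular part P₁ = ½K_aγH² = 233.2 at H/3 = 3.100 m; rectangular part P₂ = K_a q H = 95.65 at H/2 = 4.650 m.
ȳ = (P₁·3.100 + P₂·4.650)/(P₁+P₂) = 3.551 m.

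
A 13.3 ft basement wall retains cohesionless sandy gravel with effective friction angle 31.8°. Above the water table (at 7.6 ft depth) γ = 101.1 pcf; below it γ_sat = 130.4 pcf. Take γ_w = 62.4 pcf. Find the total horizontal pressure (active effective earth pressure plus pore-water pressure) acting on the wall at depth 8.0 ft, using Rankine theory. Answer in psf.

K_a = (1 − sin φ)/(1 + sin φ) = 0.3098.
γ' = 130.4 − 62.4 = 68.00 pcf.
Effective vertical stress at 8.0 ft: σ'_v = 101.1×7.6 + 68.00×0.400 = 795.6 psf.
σ'_h = K_a σ'_v = 0.3098 × 795.6 = 246.5 psf; u = γ_w × 0.400 = 24.96 psf.
Total σ_h = 246.5 + 24.96 = 271.4 psf.

271 psf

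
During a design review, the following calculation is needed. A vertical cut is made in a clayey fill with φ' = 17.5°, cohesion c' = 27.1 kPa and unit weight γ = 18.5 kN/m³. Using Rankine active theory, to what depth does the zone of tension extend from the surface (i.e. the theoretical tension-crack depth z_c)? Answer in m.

4.00 m

K_a = tan²(45° − 17.5°/2) = 0.5376; √K_a = 0.7332.
The active pressure is zero where K_a γ z = 2c√K_a, so z_c = 2c/(γ√K_a) = 2×27.1/(18.5×0.7332) = 3.996 m.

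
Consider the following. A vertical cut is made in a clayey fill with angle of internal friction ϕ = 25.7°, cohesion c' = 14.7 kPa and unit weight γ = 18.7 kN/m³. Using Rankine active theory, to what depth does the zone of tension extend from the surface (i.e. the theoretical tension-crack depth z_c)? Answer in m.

2.50 m

K_a = tan²(45° − 25.7°/2) = 0.3950; √K_a = 0.6285.
The active pressure is zero where K_a γ z = 2c√K_a, so z_c = 2c/(γ√K_a) = 2×14.7/(18.7×0.6285) = 2.501 m.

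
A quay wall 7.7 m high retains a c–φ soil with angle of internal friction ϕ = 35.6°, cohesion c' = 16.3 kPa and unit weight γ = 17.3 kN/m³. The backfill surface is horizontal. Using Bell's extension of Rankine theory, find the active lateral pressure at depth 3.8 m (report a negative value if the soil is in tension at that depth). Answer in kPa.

K_a = (1 − sin φ)/(1 + sin φ) = 0.2641.
σ_a = K_a γ z − 2c√K_a = 0.2641×17.3×3.8 − 2×16.3×0.5139 = 0.6094 kPa.

0.609 kPa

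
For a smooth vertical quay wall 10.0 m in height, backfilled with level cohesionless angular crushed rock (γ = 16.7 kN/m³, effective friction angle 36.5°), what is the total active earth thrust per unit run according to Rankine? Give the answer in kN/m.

K_a = tan²(45° − φ/2) = 0.2541.
P_a = ½ K_a γ H² = 0.5 × 0.2541 × 16.7 × 10.0² = 212.1 kN/m.

212 kN/m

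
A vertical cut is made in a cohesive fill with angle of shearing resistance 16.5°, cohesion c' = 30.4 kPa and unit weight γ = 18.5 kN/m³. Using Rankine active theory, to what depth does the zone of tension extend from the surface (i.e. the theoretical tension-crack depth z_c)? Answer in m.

K_a = tan²(45° − 16.5°/2) = 0.5576; √K_a = 0.7467.
The active pressure is zero where K_a γ z = 2c√K_a, so z_c = 2c/(γ√K_a) = 2×30.4/(18.5×0.7467) = 4.401 m.

4.40 m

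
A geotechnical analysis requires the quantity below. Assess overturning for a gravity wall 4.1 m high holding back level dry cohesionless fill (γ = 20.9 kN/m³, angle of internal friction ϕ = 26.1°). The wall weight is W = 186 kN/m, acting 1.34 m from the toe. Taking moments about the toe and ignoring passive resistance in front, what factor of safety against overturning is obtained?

2.67

K_a = tan²(45° − 26.1°/2) = 0.3889.
P_a = ½K_aγH² = 0.5×0.3889×20.9×4.1² = 68.32 kN/m, acting at H/3 = 1.367 m above the base.
Overturning moment M_o = P_a × H/3 = 68.32 × 1.367 = 93.38.
Resisting moment M_r = W × 1.34 = 186 × 1.34 = 249.2.
FS_overturning = M_r/M_o = 249.2/93.38 = 2.669.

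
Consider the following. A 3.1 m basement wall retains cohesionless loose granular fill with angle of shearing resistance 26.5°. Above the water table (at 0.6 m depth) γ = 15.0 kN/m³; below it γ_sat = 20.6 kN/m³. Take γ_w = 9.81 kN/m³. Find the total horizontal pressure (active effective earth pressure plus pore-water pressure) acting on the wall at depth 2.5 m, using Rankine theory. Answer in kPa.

K_a = (1 − sin φ)/(1 + sin φ) = 0.3829.
γ' = 20.6 − 9.81 = 10.79 kN/m³.
Effective vertical stress at 2.5 m: σ'_v = 15.0×0.6 + 10.79×1.90 = 29.50 kPa.
σ'_h = K_a σ'_v = 0.3829 × 29.50 = 11.30 kPa; u = γ_w × 1.90 = 18.64 kPa.
Total σ_h = 11.30 + 18.64 = 29.94 kPa.

29.9 kPa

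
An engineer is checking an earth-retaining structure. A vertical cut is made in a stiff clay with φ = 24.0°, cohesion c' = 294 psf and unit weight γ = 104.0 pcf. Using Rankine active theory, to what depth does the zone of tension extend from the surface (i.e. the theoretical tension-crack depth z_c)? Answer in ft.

K_a = tan²(45° − 24.0°/2) = 0.4217; √K_a = 0.6494.
The active pressure is zero where K_a γ z = 2c√K_a, so z_c = 2c/(γ√K_a) = 2×294/(104.0×0.6494) = 8.706 ft.

8.71 ft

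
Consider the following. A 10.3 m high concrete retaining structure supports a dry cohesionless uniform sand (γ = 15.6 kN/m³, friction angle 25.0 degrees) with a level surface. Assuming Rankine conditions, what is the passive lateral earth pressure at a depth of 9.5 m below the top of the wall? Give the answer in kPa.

K_p = (1 + sin φ)/(1 − sin φ) = 2.464.
σ_h = K_p γ z = 2.464 × 15.6 × 9.5 = 365.2 kPa.

365 kPa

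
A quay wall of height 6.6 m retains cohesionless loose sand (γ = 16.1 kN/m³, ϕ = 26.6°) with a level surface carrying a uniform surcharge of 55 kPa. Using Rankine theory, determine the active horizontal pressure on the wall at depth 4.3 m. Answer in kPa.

47.4 kPa

K_a = (1 − sin φ)/(1 + sin φ) = 0.3814.
σ_v = γz + q = 16.1 × 4.3 + 55 = 124.2 kPa.
σ_h = K_a σ_v = 0.3814 × 124.2 = 47.39 kPa.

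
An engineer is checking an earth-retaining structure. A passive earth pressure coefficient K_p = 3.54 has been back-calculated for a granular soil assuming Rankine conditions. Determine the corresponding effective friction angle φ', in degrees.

K_p = (1+sin φ)/(1−sin φ) ⇒ sin φ = (K_p − 1)/(K_p + 1) = 0.5595.
φ = arcsin(0.5595) = 34.02°.

34.0°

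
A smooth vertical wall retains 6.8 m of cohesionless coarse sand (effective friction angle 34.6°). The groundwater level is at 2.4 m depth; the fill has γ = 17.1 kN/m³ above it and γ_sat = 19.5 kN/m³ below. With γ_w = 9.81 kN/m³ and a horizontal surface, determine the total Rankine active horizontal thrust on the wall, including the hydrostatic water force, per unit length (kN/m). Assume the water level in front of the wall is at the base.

K_a = tan²(45° − φ/2) = 0.2756.
γ' = 19.5 − 9.81 = 9.690 kN/m³. Depth below WT = 4.4 m.
σ'_h at WT = K_a γ d_w = 11.31 kPa; at base = 11.31 + K_a γ' × 4.4 = 23.06 kPa.
P₁ (0–2.4 m) = ½×11.31×2.4 = 13.57. P₂ (2.4–6.8 m) = ½(11.31+23.06)×4.4 = 75.63.
P_w = ½ γ_w h₂² = 0.5×9.81×4.4² = 94.96. Total = 13.57+75.63+94.96 = 184.2 kN/m.

184 kN/m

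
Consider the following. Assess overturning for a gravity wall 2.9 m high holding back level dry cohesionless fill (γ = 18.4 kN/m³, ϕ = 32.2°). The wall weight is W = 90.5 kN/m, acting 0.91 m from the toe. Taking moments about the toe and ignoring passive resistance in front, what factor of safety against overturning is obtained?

3.61

K_a = tan²(45° − 32.2°/2) = 0.3047.
P_a = ½K_aγH² = 0.5×0.3047×18.4×2.9² = 23.58 kN/m, acting at H/3 = 0.9667 m above the base.
Overturning moment M_o = P_a × H/3 = 23.58 × 0.9667 = 22.79.
Resisting moment M_r = W × 0.91 = 90.5 × 0.91 = 82.36.
FS_overturning = M_r/M_o = 82.36/22.79 = 3.613.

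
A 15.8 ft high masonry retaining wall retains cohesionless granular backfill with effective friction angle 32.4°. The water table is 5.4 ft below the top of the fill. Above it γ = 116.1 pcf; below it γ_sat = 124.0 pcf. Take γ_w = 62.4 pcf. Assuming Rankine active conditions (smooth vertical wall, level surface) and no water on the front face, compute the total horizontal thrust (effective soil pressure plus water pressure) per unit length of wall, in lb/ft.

K_a = tan²(45° − φ/2) = 0.3022.
γ' = 124.0 − 62.4 = 61.60 pcf. Depth below WT = 10.4 ft.
σ'_h at WT = K_a γ d_w = 189.5 psf; at base = 189.5 + K_a γ' × 10.4 = 383.1 psf.
P₁ (0–5.4 ft) = ½×189.5×5.4 = 511.6. P₂ (5.4–15.8 ft) = ½(189.5+383.1)×10.4 = 2977.
P_w = ½ γ_w h₂² = 0.5×62.4×10.4² = 3375. Total = 511.6+2977+3375 = 6864 lb/ft.

6860 lb/ft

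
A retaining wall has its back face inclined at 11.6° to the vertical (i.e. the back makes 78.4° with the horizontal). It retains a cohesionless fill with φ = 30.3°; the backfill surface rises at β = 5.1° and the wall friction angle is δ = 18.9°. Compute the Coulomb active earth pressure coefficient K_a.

K_a = sin²(α+φ) / [sin²α · sin(α−δ) · (1 + √{sin(φ+δ)sin(φ−β) / (sin(α−δ)sin(α+β))})²].
With α = 78.4°, φ = 30.3°, δ = 18.9°, β = 5.1°: K_a = 0.4168.

0.417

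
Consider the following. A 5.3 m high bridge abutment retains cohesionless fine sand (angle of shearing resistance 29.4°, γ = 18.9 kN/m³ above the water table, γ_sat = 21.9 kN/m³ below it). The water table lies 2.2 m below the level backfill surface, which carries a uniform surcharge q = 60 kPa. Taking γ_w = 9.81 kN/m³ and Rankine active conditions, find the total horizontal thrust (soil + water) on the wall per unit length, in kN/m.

235 kN/m

K_a = tan²(45° − φ/2) = 0.3415.
γ' = 21.9 − 9.81 = 12.09 kN/m³. h₂ = H − d_w = 3.1 m.
σ'_h: at surface K_a·q = 20.49; at WT K_a(q+γd_w) = 34.69; at base K_a(q+γd_w+γ'h₂) = 47.48 kPa.
P₁ = ½(20.49+34.69)×2.2 = 60.69; P₂ = ½(34.69+47.48)×3.1 = 127.4; P_w = ½γ_w h₂² = 47.14.
Total = 60.69+127.4+47.14 = 235.2 kN/m.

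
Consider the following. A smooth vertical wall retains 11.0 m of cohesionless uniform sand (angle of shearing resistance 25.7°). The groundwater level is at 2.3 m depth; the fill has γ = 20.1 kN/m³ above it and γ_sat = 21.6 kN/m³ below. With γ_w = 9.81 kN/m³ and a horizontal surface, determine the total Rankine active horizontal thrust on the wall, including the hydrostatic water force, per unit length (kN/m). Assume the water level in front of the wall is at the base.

K_a = tan²(45° − φ/2) = 0.3950.
γ' = 21.6 − 9.81 = 11.79 kN/m³. Depth below WT = 8.7 m.
σ'_h at WT = K_a γ d_w = 18.26 kPa; at base = 18.26 + K_a γ' × 8.7 = 58.78 kPa.
P₁ (0–2.3 m) = ½×18.26×2.3 = 21.00. P₂ (2.3–11.0 m) = ½(18.26+58.78)×8.7 = 335.1.
P_w = ½ γ_w h₂² = 0.5×9.81×8.7² = 371.3. Total = 21.00+335.1+371.3 = 727.4 kN/m.

727 kN/m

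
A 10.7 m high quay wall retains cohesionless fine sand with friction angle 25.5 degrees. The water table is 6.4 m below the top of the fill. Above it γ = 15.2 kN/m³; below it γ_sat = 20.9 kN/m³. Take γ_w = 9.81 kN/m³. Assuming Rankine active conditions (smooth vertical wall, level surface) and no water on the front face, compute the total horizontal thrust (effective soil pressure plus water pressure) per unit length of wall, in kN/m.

K_a = tan²(45° − φ/2) = 0.3981.
γ' = 20.9 − 9.81 = 11.09 kN/m³. Depth below WT = 4.3 m.
σ'_h at WT = K_a γ d_w = 38.73 kPa; at base = 38.73 + K_a γ' × 4.3 = 57.71 kPa.
P₁ (0–6.4 m) = ½×38.73×6.4 = 123.9. P₂ (6.4–10.7 m) = ½(38.73+57.71)×4.3 = 207.3.
P_w = ½ γ_w h₂² = 0.5×9.81×4.3² = 90.69. Total = 123.9+207.3+90.69 = 422.0 kN/m.

422 kN/m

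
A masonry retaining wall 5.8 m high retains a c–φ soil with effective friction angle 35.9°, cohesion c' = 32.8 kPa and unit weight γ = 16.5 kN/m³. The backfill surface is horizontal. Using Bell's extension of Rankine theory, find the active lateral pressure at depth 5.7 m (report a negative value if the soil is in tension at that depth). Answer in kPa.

K_a = (1 − sin φ)/(1 + sin φ) = 0.2607.
σ_a = K_a γ z − 2c√K_a = 0.2607×16.5×5.7 − 2×32.8×0.5106 = -8.975 kPa.

-8.97 kPa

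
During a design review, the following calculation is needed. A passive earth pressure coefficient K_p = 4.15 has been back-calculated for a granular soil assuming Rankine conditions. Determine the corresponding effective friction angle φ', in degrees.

K_p = (1+sin φ)/(1−sin φ) ⇒ sin φ = (K_p − 1)/(K_p + 1) = 0.6117.
φ = arcsin(0.6117) = 37.71°.

37.7°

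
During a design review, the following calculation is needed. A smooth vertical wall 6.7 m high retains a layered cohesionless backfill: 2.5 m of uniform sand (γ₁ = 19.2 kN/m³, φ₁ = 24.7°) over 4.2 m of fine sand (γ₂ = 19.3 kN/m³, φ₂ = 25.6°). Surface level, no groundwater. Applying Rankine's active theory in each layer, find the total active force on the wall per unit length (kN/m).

172 kN/m

K_a1 = tan²(45°−24.7°/2) = 0.4106; K_a2 = tan²(45°−25.6°/2) = 0.3966.
Layer 1: σ at base = K_a1 γ₁ h₁ = 19.71 kPa; P₁ = ½×19.71×2.5 = 24.63.
Layer 2: σ_v at top = γ₁h₁ = 48.00; σ_h top = K_a2×48.00 = 19.04; σ_h base = K_a2×(48.00+19.3×4.2) = 51.18.
P₂ = ½(19.04+51.18)×4.2 = 147.5. Total P_a = 24.63+147.5 = 172.1 kN/m.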